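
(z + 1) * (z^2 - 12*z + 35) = z^3 - 11*z^2 + 23*z + 35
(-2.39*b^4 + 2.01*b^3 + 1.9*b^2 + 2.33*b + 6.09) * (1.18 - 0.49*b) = 1.1711*b^5 - 3.8051*b^4 + 1.4408*b^3 + 1.1003*b^2 - 0.2347*b + 7.1862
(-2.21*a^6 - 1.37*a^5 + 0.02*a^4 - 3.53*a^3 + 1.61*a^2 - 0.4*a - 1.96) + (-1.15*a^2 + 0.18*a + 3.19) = -2.21*a^6 - 1.37*a^5 + 0.02*a^4 - 3.53*a^3 + 0.46*a^2 - 0.22*a + 1.23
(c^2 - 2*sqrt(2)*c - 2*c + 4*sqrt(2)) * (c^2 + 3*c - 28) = c^4 - 2*sqrt(2)*c^3 + c^3 - 34*c^2 - 2*sqrt(2)*c^2 + 56*c + 68*sqrt(2)*c - 112*sqrt(2)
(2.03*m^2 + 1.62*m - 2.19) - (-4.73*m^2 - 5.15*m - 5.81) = 6.76*m^2 + 6.77*m + 3.62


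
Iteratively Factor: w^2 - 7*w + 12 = (w - 4)*(w - 3)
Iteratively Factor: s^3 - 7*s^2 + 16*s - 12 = (s - 2)*(s^2 - 5*s + 6) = (s - 3)*(s - 2)*(s - 2)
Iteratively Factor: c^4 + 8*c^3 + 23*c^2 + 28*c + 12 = (c + 2)*(c^3 + 6*c^2 + 11*c + 6) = (c + 2)*(c + 3)*(c^2 + 3*c + 2) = (c + 2)^2*(c + 3)*(c + 1)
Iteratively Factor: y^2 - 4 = (y + 2)*(y - 2)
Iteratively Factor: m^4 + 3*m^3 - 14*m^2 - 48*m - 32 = (m - 4)*(m^3 + 7*m^2 + 14*m + 8) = (m - 4)*(m + 4)*(m^2 + 3*m + 2) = (m - 4)*(m + 2)*(m + 4)*(m + 1)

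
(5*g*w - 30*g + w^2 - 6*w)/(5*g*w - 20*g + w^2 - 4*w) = (w - 6)/(w - 4)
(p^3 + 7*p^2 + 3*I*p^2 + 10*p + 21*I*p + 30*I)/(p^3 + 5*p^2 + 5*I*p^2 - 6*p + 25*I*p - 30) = (p + 2)/(p + 2*I)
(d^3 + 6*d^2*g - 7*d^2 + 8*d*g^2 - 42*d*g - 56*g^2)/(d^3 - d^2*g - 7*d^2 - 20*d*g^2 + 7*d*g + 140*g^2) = (d + 2*g)/(d - 5*g)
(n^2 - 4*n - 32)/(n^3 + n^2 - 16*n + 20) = (n^2 - 4*n - 32)/(n^3 + n^2 - 16*n + 20)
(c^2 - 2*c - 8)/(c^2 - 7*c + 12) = (c + 2)/(c - 3)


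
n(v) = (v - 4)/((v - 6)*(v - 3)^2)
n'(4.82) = -0.20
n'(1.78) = 0.50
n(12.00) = 0.02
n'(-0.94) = 0.02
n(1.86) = 0.40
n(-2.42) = 0.03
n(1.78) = 0.35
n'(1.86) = 0.61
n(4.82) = -0.21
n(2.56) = 2.16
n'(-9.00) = 0.00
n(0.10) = 0.08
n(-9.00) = 0.01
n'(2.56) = 8.96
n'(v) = -2*(v - 4)/((v - 6)*(v - 3)^3) + 1/((v - 6)*(v - 3)^2) - (v - 4)/((v - 6)^2*(v - 3)^2)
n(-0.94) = 0.05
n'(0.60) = 0.08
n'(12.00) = 0.00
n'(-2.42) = 0.01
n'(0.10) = 0.05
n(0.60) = 0.11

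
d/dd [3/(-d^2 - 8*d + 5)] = 6*(d + 4)/(d^2 + 8*d - 5)^2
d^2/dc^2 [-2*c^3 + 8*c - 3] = -12*c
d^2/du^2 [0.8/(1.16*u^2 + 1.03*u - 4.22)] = (-2.15296*u^2 - 1.91168*u + 0.8*(2.32*u + 1.03)*(4.64*u + 2.06) + 7.83232)/(1.16*u^2 + 1.03*u - 4.22)^3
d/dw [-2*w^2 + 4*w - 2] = 4 - 4*w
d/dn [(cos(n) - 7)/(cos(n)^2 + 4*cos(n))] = (sin(n) - 28*sin(n)/cos(n)^2 - 14*tan(n))/(cos(n) + 4)^2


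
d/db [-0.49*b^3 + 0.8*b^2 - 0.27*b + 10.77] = -1.47*b^2 + 1.6*b - 0.27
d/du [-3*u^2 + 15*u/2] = 15/2 - 6*u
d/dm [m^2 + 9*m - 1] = 2*m + 9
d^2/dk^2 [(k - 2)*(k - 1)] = 2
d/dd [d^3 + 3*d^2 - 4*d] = 3*d^2 + 6*d - 4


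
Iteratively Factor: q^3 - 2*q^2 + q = (q - 1)*(q^2 - q) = (q - 1)^2*(q)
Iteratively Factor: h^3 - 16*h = (h - 4)*(h^2 + 4*h) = h*(h - 4)*(h + 4)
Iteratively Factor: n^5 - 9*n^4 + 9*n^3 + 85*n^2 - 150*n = (n + 3)*(n^4 - 12*n^3 + 45*n^2 - 50*n) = (n - 5)*(n + 3)*(n^3 - 7*n^2 + 10*n) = (n - 5)*(n - 2)*(n + 3)*(n^2 - 5*n) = n*(n - 5)*(n - 2)*(n + 3)*(n - 5)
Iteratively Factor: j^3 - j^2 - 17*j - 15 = (j + 3)*(j^2 - 4*j - 5) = (j - 5)*(j + 3)*(j + 1)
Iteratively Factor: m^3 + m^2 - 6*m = (m)*(m^2 + m - 6) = m*(m + 3)*(m - 2)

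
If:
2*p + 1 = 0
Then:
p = -1/2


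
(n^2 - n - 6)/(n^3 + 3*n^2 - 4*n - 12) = (n - 3)/(n^2 + n - 6)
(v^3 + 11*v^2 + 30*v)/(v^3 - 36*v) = (v + 5)/(v - 6)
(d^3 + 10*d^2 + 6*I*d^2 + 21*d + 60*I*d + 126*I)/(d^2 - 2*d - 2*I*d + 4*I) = (d^3 + d^2*(10 + 6*I) + d*(21 + 60*I) + 126*I)/(d^2 + d*(-2 - 2*I) + 4*I)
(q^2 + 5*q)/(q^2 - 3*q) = (q + 5)/(q - 3)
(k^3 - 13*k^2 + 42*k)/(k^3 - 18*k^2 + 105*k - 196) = k*(k - 6)/(k^2 - 11*k + 28)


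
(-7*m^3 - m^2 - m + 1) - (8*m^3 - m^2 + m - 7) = -15*m^3 - 2*m + 8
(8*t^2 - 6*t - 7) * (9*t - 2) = 72*t^3 - 70*t^2 - 51*t + 14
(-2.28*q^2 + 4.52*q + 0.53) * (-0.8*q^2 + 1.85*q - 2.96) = 1.824*q^4 - 7.834*q^3 + 14.6868*q^2 - 12.3987*q - 1.5688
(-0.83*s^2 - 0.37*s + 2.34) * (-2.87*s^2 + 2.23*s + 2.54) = 2.3821*s^4 - 0.789*s^3 - 9.6491*s^2 + 4.2784*s + 5.9436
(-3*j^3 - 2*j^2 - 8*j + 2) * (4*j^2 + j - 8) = -12*j^5 - 11*j^4 - 10*j^3 + 16*j^2 + 66*j - 16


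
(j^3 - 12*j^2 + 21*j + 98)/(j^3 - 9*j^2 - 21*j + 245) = (j + 2)/(j + 5)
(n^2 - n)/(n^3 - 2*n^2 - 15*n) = (1 - n)/(-n^2 + 2*n + 15)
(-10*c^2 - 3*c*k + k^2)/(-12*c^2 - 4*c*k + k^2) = (5*c - k)/(6*c - k)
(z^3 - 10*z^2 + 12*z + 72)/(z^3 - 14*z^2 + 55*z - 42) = (z^2 - 4*z - 12)/(z^2 - 8*z + 7)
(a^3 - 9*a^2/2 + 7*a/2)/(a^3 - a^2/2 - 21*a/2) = (a - 1)/(a + 3)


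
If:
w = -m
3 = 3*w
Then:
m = -1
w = 1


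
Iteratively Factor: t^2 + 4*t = (t)*(t + 4)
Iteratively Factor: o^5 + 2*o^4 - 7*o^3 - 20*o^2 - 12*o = (o - 3)*(o^4 + 5*o^3 + 8*o^2 + 4*o) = (o - 3)*(o + 1)*(o^3 + 4*o^2 + 4*o) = (o - 3)*(o + 1)*(o + 2)*(o^2 + 2*o) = (o - 3)*(o + 1)*(o + 2)^2*(o)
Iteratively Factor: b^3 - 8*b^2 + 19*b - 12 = (b - 3)*(b^2 - 5*b + 4) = (b - 4)*(b - 3)*(b - 1)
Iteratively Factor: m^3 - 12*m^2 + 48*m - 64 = (m - 4)*(m^2 - 8*m + 16) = (m - 4)^2*(m - 4)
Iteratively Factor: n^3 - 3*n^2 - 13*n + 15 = (n + 3)*(n^2 - 6*n + 5) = (n - 5)*(n + 3)*(n - 1)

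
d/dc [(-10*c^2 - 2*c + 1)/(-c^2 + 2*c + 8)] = 2*(-11*c^2 - 79*c - 9)/(c^4 - 4*c^3 - 12*c^2 + 32*c + 64)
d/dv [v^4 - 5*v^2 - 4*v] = 4*v^3 - 10*v - 4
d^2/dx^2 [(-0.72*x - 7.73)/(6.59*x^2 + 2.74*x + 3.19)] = (-(0.72*x + 7.73)*(13.18*x + 2.74)*(26.36*x + 5.48) + (28.4688*x + 105.827)*(6.59*x^2 + 2.74*x + 3.19))/(6.59*x^2 + 2.74*x + 3.19)^3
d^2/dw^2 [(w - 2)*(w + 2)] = 2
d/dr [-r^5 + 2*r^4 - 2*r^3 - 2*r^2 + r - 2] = -5*r^4 + 8*r^3 - 6*r^2 - 4*r + 1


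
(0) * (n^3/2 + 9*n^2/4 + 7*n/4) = 0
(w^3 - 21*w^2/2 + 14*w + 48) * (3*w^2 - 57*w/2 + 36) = 3*w^5 - 60*w^4 + 1509*w^3/4 - 633*w^2 - 864*w + 1728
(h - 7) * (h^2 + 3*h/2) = h^3 - 11*h^2/2 - 21*h/2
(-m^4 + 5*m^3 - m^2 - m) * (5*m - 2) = -5*m^5 + 27*m^4 - 15*m^3 - 3*m^2 + 2*m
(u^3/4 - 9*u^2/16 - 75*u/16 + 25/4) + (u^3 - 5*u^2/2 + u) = 5*u^3/4 - 49*u^2/16 - 59*u/16 + 25/4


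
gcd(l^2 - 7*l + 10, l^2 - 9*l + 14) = l - 2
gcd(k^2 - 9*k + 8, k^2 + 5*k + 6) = 1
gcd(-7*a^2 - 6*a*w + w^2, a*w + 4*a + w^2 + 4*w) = a + w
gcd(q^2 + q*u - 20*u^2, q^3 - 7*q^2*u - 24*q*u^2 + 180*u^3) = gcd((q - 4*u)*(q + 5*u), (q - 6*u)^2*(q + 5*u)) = q + 5*u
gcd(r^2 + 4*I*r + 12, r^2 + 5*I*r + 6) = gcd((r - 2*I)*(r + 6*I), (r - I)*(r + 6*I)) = r + 6*I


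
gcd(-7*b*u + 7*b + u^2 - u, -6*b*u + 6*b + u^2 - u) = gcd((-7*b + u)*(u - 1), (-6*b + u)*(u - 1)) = u - 1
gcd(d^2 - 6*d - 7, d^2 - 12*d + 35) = d - 7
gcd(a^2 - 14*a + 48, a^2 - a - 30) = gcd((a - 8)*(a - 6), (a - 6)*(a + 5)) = a - 6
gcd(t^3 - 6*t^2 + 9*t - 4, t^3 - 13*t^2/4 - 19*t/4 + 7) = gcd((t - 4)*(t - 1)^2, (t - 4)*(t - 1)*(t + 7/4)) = t^2 - 5*t + 4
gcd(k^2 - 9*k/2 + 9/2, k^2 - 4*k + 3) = k - 3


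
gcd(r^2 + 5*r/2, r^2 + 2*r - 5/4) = r + 5/2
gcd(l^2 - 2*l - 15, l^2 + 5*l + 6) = l + 3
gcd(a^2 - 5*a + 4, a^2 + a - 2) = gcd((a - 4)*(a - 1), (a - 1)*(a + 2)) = a - 1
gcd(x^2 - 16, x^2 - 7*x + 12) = x - 4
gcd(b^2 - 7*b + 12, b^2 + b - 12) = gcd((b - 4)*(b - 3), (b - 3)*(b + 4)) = b - 3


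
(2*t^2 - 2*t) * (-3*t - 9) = -6*t^3 - 12*t^2 + 18*t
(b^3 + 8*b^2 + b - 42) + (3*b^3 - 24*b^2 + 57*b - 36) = 4*b^3 - 16*b^2 + 58*b - 78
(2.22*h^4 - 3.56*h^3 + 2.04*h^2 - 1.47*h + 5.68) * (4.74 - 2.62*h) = -5.8164*h^5 + 19.85*h^4 - 22.2192*h^3 + 13.521*h^2 - 21.8494*h + 26.9232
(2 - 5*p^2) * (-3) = 15*p^2 - 6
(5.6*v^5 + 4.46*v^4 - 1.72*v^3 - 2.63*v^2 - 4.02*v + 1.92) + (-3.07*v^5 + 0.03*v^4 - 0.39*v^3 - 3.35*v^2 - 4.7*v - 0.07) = 2.53*v^5 + 4.49*v^4 - 2.11*v^3 - 5.98*v^2 - 8.72*v + 1.85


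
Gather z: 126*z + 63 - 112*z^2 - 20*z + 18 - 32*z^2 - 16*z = -144*z^2 + 90*z + 81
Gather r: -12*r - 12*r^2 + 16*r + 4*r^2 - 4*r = -8*r^2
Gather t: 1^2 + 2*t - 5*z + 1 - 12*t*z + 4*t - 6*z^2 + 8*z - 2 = t*(6 - 12*z) - 6*z^2 + 3*z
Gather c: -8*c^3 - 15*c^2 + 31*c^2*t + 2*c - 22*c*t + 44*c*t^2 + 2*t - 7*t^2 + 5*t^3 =-8*c^3 + c^2*(31*t - 15) + c*(44*t^2 - 22*t + 2) + 5*t^3 - 7*t^2 + 2*t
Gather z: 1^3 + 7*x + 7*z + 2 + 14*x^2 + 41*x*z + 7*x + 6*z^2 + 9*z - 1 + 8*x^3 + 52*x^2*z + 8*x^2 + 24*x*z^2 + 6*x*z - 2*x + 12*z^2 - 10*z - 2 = 8*x^3 + 22*x^2 + 12*x + z^2*(24*x + 18) + z*(52*x^2 + 47*x + 6)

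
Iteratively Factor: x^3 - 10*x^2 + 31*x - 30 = (x - 3)*(x^2 - 7*x + 10) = (x - 5)*(x - 3)*(x - 2)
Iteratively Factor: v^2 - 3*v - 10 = (v - 5)*(v + 2)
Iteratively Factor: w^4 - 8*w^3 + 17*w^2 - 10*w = (w)*(w^3 - 8*w^2 + 17*w - 10) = w*(w - 2)*(w^2 - 6*w + 5) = w*(w - 5)*(w - 2)*(w - 1)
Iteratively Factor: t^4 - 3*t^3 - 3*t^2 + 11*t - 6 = (t - 3)*(t^3 - 3*t + 2) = (t - 3)*(t + 2)*(t^2 - 2*t + 1) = (t - 3)*(t - 1)*(t + 2)*(t - 1)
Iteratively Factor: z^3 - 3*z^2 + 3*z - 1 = (z - 1)*(z^2 - 2*z + 1) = (z - 1)^2*(z - 1)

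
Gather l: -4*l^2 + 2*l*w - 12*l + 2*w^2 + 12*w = -4*l^2 + l*(2*w - 12) + 2*w^2 + 12*w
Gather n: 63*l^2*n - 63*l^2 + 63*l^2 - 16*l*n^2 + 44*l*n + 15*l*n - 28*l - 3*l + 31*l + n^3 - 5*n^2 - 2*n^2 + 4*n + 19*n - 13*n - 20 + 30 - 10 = n^3 + n^2*(-16*l - 7) + n*(63*l^2 + 59*l + 10)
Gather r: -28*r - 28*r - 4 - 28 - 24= -56*r - 56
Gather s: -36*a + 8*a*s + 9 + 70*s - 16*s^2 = -36*a - 16*s^2 + s*(8*a + 70) + 9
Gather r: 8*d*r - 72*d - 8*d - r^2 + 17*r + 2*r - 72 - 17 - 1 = -80*d - r^2 + r*(8*d + 19) - 90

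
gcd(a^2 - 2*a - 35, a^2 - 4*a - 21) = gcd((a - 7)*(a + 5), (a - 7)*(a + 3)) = a - 7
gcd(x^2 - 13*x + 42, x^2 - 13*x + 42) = x^2 - 13*x + 42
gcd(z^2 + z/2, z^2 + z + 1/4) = z + 1/2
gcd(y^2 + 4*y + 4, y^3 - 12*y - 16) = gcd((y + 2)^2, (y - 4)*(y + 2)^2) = y^2 + 4*y + 4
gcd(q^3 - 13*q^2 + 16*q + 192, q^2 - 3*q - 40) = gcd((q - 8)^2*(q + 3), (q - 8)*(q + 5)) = q - 8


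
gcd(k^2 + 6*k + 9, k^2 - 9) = k + 3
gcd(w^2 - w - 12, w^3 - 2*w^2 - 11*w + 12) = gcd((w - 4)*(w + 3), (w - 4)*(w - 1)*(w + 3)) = w^2 - w - 12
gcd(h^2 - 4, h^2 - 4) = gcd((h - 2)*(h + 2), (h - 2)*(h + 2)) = h^2 - 4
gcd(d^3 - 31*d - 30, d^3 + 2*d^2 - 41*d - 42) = d^2 - 5*d - 6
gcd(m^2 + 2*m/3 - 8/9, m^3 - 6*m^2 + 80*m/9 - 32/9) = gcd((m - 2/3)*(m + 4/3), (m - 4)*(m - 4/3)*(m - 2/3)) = m - 2/3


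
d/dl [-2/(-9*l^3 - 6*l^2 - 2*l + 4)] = 2*(-27*l^2 - 12*l - 2)/(9*l^3 + 6*l^2 + 2*l - 4)^2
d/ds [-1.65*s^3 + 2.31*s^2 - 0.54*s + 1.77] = -4.95*s^2 + 4.62*s - 0.54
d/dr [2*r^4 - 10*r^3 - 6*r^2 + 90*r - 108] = 8*r^3 - 30*r^2 - 12*r + 90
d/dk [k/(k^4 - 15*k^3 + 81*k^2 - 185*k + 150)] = 3*(-k^3 + 5*k^2 - 2*k - 10)/(k^7 - 25*k^6 + 262*k^5 - 1490*k^4 + 4961*k^3 - 9665*k^2 + 10200*k - 4500)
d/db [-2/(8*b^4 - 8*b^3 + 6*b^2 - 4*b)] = 2*(8*b^3 - 6*b^2 + 3*b - 1)/(b^2*(4*b^3 - 4*b^2 + 3*b - 2)^2)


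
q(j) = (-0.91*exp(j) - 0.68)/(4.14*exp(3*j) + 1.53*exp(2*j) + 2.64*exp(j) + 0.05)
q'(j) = (-0.91*exp(j) - 0.68)*(-12.42*exp(3*j) - 3.06*exp(2*j) - 2.64*exp(j))/(4.14*exp(3*j) + 1.53*exp(2*j) + 2.64*exp(j) + 0.05)^2 - 0.91*exp(j)/(4.14*exp(3*j) + 1.53*exp(2*j) + 2.64*exp(j) + 0.05) = (7.5348*exp(3*j) + 9.8379*exp(2*j) + 2.0808*exp(j) + 1.7497)*exp(j)/(17.1396*exp(6*j) + 12.6684*exp(5*j) + 24.2001*exp(4*j) + 8.4924*exp(3*j) + 7.1226*exp(2*j) + 0.264*exp(j) + 0.0025)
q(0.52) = -0.08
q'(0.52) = 0.14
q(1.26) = -0.02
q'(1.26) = 0.04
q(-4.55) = -8.83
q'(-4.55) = 3.07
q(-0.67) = -0.49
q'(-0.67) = 0.59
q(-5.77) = -11.72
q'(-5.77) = 1.61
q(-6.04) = -12.12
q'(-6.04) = 1.32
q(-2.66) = -3.05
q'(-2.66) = 2.29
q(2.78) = -0.00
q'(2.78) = 0.00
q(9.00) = 0.00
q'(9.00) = 0.00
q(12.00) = 0.00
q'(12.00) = 0.00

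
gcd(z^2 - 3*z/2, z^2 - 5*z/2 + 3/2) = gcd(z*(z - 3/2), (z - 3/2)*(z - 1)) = z - 3/2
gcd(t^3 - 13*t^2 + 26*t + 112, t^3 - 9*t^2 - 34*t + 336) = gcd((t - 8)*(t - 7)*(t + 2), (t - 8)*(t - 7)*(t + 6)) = t^2 - 15*t + 56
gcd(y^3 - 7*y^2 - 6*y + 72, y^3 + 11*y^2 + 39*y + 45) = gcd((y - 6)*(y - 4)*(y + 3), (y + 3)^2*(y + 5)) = y + 3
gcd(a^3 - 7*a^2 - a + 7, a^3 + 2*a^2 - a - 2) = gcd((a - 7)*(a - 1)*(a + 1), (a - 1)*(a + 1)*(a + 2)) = a^2 - 1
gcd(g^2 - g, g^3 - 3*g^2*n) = g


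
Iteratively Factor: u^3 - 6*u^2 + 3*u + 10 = (u - 2)*(u^2 - 4*u - 5) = (u - 5)*(u - 2)*(u + 1)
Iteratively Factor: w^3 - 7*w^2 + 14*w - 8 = (w - 2)*(w^2 - 5*w + 4) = (w - 2)*(w - 1)*(w - 4)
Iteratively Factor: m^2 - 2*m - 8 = (m - 4)*(m + 2)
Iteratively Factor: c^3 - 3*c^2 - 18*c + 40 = (c - 5)*(c^2 + 2*c - 8) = (c - 5)*(c + 4)*(c - 2)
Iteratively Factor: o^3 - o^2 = (o - 1)*(o^2) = o*(o - 1)*(o)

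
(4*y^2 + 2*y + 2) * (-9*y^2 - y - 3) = -36*y^4 - 22*y^3 - 32*y^2 - 8*y - 6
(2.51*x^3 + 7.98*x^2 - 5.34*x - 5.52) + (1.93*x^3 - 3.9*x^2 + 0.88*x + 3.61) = 4.44*x^3 + 4.08*x^2 - 4.46*x - 1.91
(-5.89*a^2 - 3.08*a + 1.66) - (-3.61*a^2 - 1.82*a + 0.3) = -2.28*a^2 - 1.26*a + 1.36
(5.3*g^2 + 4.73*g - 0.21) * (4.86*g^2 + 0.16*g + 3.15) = 25.758*g^4 + 23.8358*g^3 + 16.4312*g^2 + 14.8659*g - 0.6615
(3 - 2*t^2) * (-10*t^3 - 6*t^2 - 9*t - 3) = 20*t^5 + 12*t^4 - 12*t^3 - 12*t^2 - 27*t - 9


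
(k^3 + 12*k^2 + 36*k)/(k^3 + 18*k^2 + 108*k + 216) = k/(k + 6)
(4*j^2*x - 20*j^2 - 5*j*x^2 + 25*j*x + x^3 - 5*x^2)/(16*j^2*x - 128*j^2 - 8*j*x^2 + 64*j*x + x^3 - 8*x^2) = (-j*x + 5*j + x^2 - 5*x)/(-4*j*x + 32*j + x^2 - 8*x)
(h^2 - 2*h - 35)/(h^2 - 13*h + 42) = (h + 5)/(h - 6)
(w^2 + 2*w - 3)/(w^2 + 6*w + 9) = (w - 1)/(w + 3)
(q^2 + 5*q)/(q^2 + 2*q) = (q + 5)/(q + 2)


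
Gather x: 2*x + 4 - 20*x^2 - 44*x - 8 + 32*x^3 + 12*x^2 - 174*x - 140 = 32*x^3 - 8*x^2 - 216*x - 144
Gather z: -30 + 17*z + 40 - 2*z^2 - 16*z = -2*z^2 + z + 10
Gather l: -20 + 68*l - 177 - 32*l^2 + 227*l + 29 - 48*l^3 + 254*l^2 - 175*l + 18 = -48*l^3 + 222*l^2 + 120*l - 150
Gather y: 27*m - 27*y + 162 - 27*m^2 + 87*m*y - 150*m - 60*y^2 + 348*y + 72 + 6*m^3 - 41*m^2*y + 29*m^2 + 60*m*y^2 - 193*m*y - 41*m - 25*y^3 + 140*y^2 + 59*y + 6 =6*m^3 + 2*m^2 - 164*m - 25*y^3 + y^2*(60*m + 80) + y*(-41*m^2 - 106*m + 380) + 240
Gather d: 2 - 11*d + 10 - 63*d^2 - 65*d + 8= -63*d^2 - 76*d + 20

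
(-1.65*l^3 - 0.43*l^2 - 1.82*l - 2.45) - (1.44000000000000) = -1.65*l^3 - 0.43*l^2 - 1.82*l - 3.89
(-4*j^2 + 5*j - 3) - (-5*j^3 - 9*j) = 5*j^3 - 4*j^2 + 14*j - 3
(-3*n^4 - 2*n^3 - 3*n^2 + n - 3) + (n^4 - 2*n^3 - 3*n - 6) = -2*n^4 - 4*n^3 - 3*n^2 - 2*n - 9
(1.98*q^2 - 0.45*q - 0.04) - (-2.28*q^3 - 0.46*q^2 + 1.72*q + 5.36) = 2.28*q^3 + 2.44*q^2 - 2.17*q - 5.4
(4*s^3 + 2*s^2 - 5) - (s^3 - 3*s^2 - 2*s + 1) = 3*s^3 + 5*s^2 + 2*s - 6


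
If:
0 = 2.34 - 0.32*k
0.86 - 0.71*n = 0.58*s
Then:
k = 7.31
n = 1.2112676056338 - 0.816901408450704*s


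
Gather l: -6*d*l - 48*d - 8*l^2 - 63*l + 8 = -48*d - 8*l^2 + l*(-6*d - 63) + 8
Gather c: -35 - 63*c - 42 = -63*c - 77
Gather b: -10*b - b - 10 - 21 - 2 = -11*b - 33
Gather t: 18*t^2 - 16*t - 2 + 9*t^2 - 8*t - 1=27*t^2 - 24*t - 3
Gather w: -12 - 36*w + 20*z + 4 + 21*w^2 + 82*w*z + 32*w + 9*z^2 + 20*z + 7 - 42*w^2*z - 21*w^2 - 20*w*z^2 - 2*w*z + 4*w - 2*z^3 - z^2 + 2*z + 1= -42*w^2*z + w*(-20*z^2 + 80*z) - 2*z^3 + 8*z^2 + 42*z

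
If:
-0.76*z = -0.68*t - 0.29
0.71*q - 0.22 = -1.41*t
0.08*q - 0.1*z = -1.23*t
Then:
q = 0.28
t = 0.01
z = 0.39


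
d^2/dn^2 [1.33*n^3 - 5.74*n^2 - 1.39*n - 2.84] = 7.98*n - 11.48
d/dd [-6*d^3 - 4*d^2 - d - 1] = -18*d^2 - 8*d - 1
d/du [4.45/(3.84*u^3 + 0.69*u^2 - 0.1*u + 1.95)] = (-51.264*u^2 - 6.141*u + 0.445)/(3.84*u^3 + 0.69*u^2 - 0.1*u + 1.95)^2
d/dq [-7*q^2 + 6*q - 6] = 6 - 14*q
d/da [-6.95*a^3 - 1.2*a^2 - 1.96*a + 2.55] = -20.85*a^2 - 2.4*a - 1.96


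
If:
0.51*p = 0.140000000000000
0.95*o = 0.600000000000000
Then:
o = 0.63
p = 0.27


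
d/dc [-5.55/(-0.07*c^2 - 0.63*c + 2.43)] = (-0.777*c - 3.4965)/(0.07*c^2 + 0.63*c - 2.43)^2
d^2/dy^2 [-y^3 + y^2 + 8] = 2 - 6*y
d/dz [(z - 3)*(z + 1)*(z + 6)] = 3*z^2 + 8*z - 15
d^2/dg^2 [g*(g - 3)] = 2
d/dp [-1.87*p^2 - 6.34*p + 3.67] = -3.74*p - 6.34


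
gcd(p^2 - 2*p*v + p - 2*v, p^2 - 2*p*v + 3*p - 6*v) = p - 2*v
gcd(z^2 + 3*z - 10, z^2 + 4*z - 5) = z + 5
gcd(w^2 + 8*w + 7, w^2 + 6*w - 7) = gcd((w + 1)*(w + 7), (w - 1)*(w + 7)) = w + 7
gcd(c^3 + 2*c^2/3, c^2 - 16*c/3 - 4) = c + 2/3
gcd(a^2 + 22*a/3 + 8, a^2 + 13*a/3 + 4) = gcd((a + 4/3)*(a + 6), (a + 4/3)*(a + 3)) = a + 4/3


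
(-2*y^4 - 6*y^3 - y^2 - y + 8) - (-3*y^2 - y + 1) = -2*y^4 - 6*y^3 + 2*y^2 + 7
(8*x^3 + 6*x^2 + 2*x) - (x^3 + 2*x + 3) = 7*x^3 + 6*x^2 - 3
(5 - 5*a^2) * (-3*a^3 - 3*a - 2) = 15*a^5 + 10*a^2 - 15*a - 10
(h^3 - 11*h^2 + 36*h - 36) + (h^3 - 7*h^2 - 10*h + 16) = 2*h^3 - 18*h^2 + 26*h - 20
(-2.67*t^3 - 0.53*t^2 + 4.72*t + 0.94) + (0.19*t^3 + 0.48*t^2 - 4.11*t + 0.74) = -2.48*t^3 - 0.05*t^2 + 0.609999999999999*t + 1.68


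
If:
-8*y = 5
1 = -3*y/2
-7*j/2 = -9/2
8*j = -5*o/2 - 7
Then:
No Solution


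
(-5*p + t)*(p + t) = -5*p^2 - 4*p*t + t^2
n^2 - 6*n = n*(n - 6)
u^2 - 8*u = u*(u - 8)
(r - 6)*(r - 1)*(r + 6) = r^3 - r^2 - 36*r + 36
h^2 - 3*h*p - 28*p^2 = (h - 7*p)*(h + 4*p)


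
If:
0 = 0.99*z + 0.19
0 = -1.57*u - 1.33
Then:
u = -0.85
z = -0.19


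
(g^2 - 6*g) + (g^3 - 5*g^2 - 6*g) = g^3 - 4*g^2 - 12*g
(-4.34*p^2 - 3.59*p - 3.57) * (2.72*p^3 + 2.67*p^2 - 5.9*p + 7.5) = -11.8048*p^5 - 21.3526*p^4 + 6.3103*p^3 - 20.9009*p^2 - 5.862*p - 26.775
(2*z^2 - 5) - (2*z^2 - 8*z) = 8*z - 5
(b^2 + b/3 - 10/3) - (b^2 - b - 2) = 4*b/3 - 4/3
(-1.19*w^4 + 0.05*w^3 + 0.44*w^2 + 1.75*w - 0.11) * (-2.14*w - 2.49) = 2.5466*w^5 + 2.8561*w^4 - 1.0661*w^3 - 4.8406*w^2 - 4.1221*w + 0.2739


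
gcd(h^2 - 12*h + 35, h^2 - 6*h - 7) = h - 7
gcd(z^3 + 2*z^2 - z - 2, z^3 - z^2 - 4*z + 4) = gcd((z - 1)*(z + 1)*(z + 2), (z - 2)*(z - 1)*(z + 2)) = z^2 + z - 2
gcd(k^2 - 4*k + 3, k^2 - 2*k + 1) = k - 1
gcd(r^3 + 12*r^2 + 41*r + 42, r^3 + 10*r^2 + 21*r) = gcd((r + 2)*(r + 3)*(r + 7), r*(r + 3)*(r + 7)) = r^2 + 10*r + 21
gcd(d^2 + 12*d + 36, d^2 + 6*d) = d + 6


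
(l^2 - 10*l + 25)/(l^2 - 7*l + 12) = (l^2 - 10*l + 25)/(l^2 - 7*l + 12)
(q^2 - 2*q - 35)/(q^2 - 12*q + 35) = (q + 5)/(q - 5)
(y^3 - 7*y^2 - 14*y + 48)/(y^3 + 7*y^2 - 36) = (y - 8)/(y + 6)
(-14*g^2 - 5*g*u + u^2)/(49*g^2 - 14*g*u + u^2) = (2*g + u)/(-7*g + u)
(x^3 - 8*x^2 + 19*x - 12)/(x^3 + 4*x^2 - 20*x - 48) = (x^2 - 4*x + 3)/(x^2 + 8*x + 12)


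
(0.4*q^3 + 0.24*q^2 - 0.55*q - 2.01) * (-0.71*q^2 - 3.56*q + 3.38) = -0.284*q^5 - 1.5944*q^4 + 0.8881*q^3 + 4.1963*q^2 + 5.2966*q - 6.7938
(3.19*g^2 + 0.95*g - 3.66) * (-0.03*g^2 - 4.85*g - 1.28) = -0.0957*g^4 - 15.5*g^3 - 8.5809*g^2 + 16.535*g + 4.6848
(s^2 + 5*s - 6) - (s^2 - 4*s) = 9*s - 6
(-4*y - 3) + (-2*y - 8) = -6*y - 11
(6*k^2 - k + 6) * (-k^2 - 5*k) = -6*k^4 - 29*k^3 - k^2 - 30*k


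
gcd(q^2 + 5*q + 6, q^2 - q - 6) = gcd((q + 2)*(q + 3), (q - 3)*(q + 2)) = q + 2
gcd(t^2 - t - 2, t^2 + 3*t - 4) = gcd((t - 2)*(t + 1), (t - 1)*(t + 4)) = 1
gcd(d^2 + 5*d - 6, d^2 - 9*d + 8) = d - 1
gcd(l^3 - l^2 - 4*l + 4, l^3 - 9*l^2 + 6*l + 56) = l + 2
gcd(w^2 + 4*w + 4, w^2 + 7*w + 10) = w + 2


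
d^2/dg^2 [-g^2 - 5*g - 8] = -2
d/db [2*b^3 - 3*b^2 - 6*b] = 6*b^2 - 6*b - 6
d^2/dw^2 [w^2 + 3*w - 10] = 2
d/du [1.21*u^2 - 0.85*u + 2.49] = 2.42*u - 0.85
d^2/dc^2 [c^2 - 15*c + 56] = 2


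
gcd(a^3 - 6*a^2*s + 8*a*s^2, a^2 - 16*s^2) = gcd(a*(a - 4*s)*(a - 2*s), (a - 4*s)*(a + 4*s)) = -a + 4*s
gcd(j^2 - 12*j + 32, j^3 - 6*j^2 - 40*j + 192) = j^2 - 12*j + 32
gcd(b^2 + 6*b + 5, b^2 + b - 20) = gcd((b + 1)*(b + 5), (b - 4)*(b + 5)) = b + 5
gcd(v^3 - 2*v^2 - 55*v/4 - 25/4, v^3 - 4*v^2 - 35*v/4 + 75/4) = v^2 - 5*v/2 - 25/2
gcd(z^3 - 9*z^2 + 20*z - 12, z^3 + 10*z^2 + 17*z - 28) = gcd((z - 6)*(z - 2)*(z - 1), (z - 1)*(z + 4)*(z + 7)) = z - 1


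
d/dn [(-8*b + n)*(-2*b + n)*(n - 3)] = 16*b^2 - 20*b*n + 30*b + 3*n^2 - 6*n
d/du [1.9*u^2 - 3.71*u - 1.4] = 3.8*u - 3.71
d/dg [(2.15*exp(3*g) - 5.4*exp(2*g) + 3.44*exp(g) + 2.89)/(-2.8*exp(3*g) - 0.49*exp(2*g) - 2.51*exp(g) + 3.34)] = (-16.1735*exp(4*g) + 8.471*exp(3*g) + 61.0586*exp(2*g) - 33.2398*exp(g) + 18.7435)*exp(g)/(7.84*exp(6*g) + 2.744*exp(5*g) + 14.2961*exp(4*g) - 16.2442*exp(3*g) + 3.0269*exp(2*g) - 16.7668*exp(g) + 11.1556)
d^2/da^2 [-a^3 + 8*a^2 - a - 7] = 16 - 6*a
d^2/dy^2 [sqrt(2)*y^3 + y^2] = 6*sqrt(2)*y + 2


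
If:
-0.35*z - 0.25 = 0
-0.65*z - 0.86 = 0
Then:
No Solution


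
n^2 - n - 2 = (n - 2)*(n + 1)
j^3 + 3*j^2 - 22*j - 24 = (j - 4)*(j + 1)*(j + 6)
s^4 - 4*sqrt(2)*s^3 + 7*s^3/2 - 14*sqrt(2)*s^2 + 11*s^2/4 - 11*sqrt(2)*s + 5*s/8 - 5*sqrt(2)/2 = (s + 1/2)^2*(s + 5/2)*(s - 4*sqrt(2))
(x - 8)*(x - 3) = x^2 - 11*x + 24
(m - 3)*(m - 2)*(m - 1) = m^3 - 6*m^2 + 11*m - 6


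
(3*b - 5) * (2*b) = 6*b^2 - 10*b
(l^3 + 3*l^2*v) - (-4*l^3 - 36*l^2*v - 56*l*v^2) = 5*l^3 + 39*l^2*v + 56*l*v^2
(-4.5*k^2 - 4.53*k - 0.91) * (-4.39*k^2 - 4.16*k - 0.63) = 19.755*k^4 + 38.6067*k^3 + 25.6747*k^2 + 6.6395*k + 0.5733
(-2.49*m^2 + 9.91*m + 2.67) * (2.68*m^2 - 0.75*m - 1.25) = -6.6732*m^4 + 28.4263*m^3 + 2.8356*m^2 - 14.39*m - 3.3375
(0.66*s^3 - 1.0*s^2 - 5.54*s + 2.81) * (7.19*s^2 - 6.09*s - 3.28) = 4.7454*s^5 - 11.2094*s^4 - 35.9074*s^3 + 57.2225*s^2 + 1.0583*s - 9.2168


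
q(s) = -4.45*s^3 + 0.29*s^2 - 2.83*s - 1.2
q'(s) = -13.35*s^2 + 0.58*s - 2.83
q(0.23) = -1.89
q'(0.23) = -3.40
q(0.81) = -5.67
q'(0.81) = -11.12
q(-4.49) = 420.16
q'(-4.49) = -274.57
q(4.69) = -467.16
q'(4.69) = -293.76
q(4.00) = -292.68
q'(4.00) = -214.11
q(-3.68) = 234.91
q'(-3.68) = -185.76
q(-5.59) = 800.99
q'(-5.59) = -423.23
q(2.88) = -113.25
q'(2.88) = -111.89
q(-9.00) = 3291.81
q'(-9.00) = -1089.40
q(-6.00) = 987.42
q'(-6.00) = -486.91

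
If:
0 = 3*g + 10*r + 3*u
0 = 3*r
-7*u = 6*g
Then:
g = 0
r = 0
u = 0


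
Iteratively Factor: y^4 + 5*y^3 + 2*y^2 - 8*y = (y + 2)*(y^3 + 3*y^2 - 4*y) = (y + 2)*(y + 4)*(y^2 - y) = y*(y + 2)*(y + 4)*(y - 1)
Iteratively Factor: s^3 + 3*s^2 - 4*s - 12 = (s - 2)*(s^2 + 5*s + 6) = (s - 2)*(s + 3)*(s + 2)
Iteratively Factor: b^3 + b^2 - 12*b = (b + 4)*(b^2 - 3*b) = b*(b + 4)*(b - 3)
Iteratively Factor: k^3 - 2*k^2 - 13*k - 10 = (k - 5)*(k^2 + 3*k + 2) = (k - 5)*(k + 1)*(k + 2)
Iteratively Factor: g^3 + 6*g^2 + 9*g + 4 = (g + 1)*(g^2 + 5*g + 4) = (g + 1)*(g + 4)*(g + 1)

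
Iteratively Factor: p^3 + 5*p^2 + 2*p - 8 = (p + 2)*(p^2 + 3*p - 4) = (p - 1)*(p + 2)*(p + 4)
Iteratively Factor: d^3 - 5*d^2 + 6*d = (d)*(d^2 - 5*d + 6) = d*(d - 2)*(d - 3)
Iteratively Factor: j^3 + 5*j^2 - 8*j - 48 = (j + 4)*(j^2 + j - 12) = (j + 4)^2*(j - 3)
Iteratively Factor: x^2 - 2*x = (x)*(x - 2)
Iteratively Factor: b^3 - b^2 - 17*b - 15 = (b - 5)*(b^2 + 4*b + 3) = (b - 5)*(b + 3)*(b + 1)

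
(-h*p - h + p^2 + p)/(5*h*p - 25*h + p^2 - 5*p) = (-h*p - h + p^2 + p)/(5*h*p - 25*h + p^2 - 5*p)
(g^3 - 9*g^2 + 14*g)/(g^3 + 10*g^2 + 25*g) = (g^2 - 9*g + 14)/(g^2 + 10*g + 25)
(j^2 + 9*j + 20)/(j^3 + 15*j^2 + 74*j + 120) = 1/(j + 6)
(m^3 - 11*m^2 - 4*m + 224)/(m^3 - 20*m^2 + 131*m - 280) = (m + 4)/(m - 5)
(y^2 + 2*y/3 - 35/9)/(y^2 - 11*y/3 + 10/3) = (y + 7/3)/(y - 2)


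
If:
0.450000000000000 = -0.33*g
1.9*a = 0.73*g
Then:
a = -0.52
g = -1.36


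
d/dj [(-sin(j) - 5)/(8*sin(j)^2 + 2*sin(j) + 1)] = (8*sin(j)^2 + 80*sin(j) + 9)*cos(j)/(8*sin(j)^2 + 2*sin(j) + 1)^2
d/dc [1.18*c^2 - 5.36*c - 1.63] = 2.36*c - 5.36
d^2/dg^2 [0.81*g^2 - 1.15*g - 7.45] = 1.62000000000000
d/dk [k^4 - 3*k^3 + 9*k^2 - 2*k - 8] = 4*k^3 - 9*k^2 + 18*k - 2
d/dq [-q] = -1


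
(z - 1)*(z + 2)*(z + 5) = z^3 + 6*z^2 + 3*z - 10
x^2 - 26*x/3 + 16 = (x - 6)*(x - 8/3)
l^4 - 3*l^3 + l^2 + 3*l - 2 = (l - 2)*(l - 1)^2*(l + 1)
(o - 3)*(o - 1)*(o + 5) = o^3 + o^2 - 17*o + 15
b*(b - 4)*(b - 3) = b^3 - 7*b^2 + 12*b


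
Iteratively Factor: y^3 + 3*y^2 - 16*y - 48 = (y - 4)*(y^2 + 7*y + 12) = (y - 4)*(y + 3)*(y + 4)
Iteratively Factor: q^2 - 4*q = (q - 4)*(q)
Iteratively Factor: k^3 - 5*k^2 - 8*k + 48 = (k + 3)*(k^2 - 8*k + 16) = (k - 4)*(k + 3)*(k - 4)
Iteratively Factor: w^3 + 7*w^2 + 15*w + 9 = (w + 3)*(w^2 + 4*w + 3) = (w + 1)*(w + 3)*(w + 3)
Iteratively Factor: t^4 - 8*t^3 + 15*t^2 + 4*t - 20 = (t - 5)*(t^3 - 3*t^2 + 4) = (t - 5)*(t - 2)*(t^2 - t - 2) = (t - 5)*(t - 2)^2*(t + 1)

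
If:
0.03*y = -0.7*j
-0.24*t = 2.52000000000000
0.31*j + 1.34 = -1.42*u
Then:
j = -0.0428571428571429*y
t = -10.50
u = 0.00935613682092555*y - 0.943661971830986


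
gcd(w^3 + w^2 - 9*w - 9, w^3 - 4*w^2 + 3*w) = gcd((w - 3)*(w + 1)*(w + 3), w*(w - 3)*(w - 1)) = w - 3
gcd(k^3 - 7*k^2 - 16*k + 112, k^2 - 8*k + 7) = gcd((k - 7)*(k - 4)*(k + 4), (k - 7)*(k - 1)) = k - 7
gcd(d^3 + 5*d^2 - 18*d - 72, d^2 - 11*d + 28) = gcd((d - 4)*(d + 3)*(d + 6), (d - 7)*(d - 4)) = d - 4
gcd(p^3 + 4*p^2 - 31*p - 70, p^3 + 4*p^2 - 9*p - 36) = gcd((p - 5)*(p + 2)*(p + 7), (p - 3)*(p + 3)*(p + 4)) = 1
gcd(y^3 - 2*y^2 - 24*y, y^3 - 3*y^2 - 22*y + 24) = y^2 - 2*y - 24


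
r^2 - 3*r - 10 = (r - 5)*(r + 2)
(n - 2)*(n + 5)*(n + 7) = n^3 + 10*n^2 + 11*n - 70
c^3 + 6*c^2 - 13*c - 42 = (c - 3)*(c + 2)*(c + 7)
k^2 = k^2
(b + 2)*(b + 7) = b^2 + 9*b + 14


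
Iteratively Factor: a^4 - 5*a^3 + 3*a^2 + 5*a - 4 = (a - 1)*(a^3 - 4*a^2 - a + 4) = (a - 4)*(a - 1)*(a^2 - 1) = (a - 4)*(a - 1)^2*(a + 1)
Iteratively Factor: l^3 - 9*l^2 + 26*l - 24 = (l - 4)*(l^2 - 5*l + 6) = (l - 4)*(l - 2)*(l - 3)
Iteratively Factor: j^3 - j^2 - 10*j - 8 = (j + 2)*(j^2 - 3*j - 4) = (j + 1)*(j + 2)*(j - 4)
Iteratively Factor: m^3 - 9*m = (m + 3)*(m^2 - 3*m) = m*(m + 3)*(m - 3)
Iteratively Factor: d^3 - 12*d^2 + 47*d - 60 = (d - 4)*(d^2 - 8*d + 15) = (d - 4)*(d - 3)*(d - 5)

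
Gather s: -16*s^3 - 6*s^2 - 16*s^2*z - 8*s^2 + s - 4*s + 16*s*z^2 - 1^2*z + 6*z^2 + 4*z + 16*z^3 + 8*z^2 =-16*s^3 + s^2*(-16*z - 14) + s*(16*z^2 - 3) + 16*z^3 + 14*z^2 + 3*z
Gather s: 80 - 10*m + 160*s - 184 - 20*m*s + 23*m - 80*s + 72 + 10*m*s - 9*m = 4*m + s*(80 - 10*m) - 32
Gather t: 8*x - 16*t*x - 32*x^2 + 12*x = -16*t*x - 32*x^2 + 20*x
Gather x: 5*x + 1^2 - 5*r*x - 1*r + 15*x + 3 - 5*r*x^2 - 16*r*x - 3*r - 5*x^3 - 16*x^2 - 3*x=-4*r - 5*x^3 + x^2*(-5*r - 16) + x*(17 - 21*r) + 4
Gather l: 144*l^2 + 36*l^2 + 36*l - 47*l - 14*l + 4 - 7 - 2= 180*l^2 - 25*l - 5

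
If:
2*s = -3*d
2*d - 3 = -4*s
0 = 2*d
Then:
No Solution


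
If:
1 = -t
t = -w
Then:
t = -1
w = 1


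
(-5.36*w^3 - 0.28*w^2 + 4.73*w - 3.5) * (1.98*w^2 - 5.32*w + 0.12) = -10.6128*w^5 + 27.9608*w^4 + 10.2118*w^3 - 32.1272*w^2 + 19.1876*w - 0.42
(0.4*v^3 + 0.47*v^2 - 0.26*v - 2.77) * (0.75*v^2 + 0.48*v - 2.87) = 0.3*v^5 + 0.5445*v^4 - 1.1174*v^3 - 3.5512*v^2 - 0.5834*v + 7.9499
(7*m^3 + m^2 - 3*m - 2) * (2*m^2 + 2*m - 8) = 14*m^5 + 16*m^4 - 60*m^3 - 18*m^2 + 20*m + 16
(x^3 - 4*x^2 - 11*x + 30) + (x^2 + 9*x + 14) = x^3 - 3*x^2 - 2*x + 44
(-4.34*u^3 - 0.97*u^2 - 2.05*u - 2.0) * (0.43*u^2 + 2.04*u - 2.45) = -1.8662*u^5 - 9.2707*u^4 + 7.7727*u^3 - 2.6655*u^2 + 0.9425*u + 4.9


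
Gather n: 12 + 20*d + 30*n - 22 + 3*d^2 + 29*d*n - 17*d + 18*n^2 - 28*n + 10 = 3*d^2 + 3*d + 18*n^2 + n*(29*d + 2)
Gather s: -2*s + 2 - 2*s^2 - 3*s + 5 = -2*s^2 - 5*s + 7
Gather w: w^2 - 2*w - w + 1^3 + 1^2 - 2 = w^2 - 3*w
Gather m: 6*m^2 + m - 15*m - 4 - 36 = 6*m^2 - 14*m - 40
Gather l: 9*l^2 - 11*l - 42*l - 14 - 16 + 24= 9*l^2 - 53*l - 6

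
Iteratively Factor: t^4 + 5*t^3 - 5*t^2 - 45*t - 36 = (t - 3)*(t^3 + 8*t^2 + 19*t + 12) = (t - 3)*(t + 3)*(t^2 + 5*t + 4) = (t - 3)*(t + 3)*(t + 4)*(t + 1)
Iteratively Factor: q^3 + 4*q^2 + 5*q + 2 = (q + 1)*(q^2 + 3*q + 2) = (q + 1)^2*(q + 2)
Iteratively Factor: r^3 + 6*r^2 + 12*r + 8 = (r + 2)*(r^2 + 4*r + 4) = (r + 2)^2*(r + 2)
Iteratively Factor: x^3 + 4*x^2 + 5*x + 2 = (x + 1)*(x^2 + 3*x + 2) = (x + 1)*(x + 2)*(x + 1)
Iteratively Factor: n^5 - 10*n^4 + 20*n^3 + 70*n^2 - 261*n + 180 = (n - 1)*(n^4 - 9*n^3 + 11*n^2 + 81*n - 180) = (n - 4)*(n - 1)*(n^3 - 5*n^2 - 9*n + 45) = (n - 5)*(n - 4)*(n - 1)*(n^2 - 9) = (n - 5)*(n - 4)*(n - 1)*(n + 3)*(n - 3)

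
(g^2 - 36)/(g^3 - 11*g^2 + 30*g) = (g + 6)/(g*(g - 5))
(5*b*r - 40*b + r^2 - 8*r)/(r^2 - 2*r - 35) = (-5*b*r + 40*b - r^2 + 8*r)/(-r^2 + 2*r + 35)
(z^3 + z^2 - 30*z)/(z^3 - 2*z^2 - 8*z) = (-z^2 - z + 30)/(-z^2 + 2*z + 8)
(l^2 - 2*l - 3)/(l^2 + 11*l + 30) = (l^2 - 2*l - 3)/(l^2 + 11*l + 30)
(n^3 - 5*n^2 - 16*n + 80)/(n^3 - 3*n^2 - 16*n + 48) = (n - 5)/(n - 3)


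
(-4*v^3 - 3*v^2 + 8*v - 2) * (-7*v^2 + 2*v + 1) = 28*v^5 + 13*v^4 - 66*v^3 + 27*v^2 + 4*v - 2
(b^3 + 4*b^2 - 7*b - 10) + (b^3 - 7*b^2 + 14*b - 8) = 2*b^3 - 3*b^2 + 7*b - 18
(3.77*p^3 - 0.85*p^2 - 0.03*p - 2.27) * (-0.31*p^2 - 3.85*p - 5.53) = -1.1687*p^5 - 14.251*p^4 - 17.5663*p^3 + 5.5197*p^2 + 8.9054*p + 12.5531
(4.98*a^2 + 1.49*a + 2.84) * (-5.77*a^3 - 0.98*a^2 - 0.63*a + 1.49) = -28.7346*a^5 - 13.4777*a^4 - 20.9844*a^3 + 3.6983*a^2 + 0.4309*a + 4.2316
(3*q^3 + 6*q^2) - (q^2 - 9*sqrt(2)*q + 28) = 3*q^3 + 5*q^2 + 9*sqrt(2)*q - 28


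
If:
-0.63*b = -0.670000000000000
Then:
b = 1.06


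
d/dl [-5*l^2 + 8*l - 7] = 8 - 10*l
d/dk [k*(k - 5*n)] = 2*k - 5*n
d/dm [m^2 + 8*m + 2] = 2*m + 8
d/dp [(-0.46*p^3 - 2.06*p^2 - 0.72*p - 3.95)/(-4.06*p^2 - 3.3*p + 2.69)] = (1.8676*p^4 + 3.036*p^3 + 0.162599999999999*p^2 - 43.1568*p - 14.9718)/(16.4836*p^4 + 26.796*p^3 - 10.9528*p^2 - 17.754*p + 7.2361)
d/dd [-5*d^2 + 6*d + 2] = 6 - 10*d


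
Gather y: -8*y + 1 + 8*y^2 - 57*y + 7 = 8*y^2 - 65*y + 8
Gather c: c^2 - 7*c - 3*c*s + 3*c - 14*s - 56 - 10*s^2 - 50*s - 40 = c^2 + c*(-3*s - 4) - 10*s^2 - 64*s - 96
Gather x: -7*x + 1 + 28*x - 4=21*x - 3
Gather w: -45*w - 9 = -45*w - 9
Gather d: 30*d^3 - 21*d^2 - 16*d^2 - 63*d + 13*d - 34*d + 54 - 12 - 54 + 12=30*d^3 - 37*d^2 - 84*d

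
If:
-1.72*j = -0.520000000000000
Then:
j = 0.30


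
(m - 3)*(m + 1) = m^2 - 2*m - 3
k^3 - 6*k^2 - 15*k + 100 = (k - 5)^2*(k + 4)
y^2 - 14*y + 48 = (y - 8)*(y - 6)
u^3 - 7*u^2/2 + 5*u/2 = u*(u - 5/2)*(u - 1)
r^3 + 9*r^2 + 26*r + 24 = (r + 2)*(r + 3)*(r + 4)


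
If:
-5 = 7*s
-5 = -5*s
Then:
No Solution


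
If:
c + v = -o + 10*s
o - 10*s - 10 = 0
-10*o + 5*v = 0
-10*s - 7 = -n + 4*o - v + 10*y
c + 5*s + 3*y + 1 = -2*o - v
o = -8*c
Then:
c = 2/3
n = 649/9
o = -16/3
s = -23/15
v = -32/3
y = 82/9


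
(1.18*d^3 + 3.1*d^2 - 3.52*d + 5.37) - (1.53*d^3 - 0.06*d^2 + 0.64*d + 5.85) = -0.35*d^3 + 3.16*d^2 - 4.16*d - 0.48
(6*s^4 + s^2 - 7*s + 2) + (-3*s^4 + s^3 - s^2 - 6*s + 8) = 3*s^4 + s^3 - 13*s + 10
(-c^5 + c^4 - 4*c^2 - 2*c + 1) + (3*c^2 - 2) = -c^5 + c^4 - c^2 - 2*c - 1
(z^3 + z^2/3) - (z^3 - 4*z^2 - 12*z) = 13*z^2/3 + 12*z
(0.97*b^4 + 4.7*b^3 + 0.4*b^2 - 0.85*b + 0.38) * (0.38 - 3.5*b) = -3.395*b^5 - 16.0814*b^4 + 0.386*b^3 + 3.127*b^2 - 1.653*b + 0.1444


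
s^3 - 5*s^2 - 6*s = s*(s - 6)*(s + 1)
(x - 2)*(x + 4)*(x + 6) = x^3 + 8*x^2 + 4*x - 48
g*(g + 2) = g^2 + 2*g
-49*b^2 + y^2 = (-7*b + y)*(7*b + y)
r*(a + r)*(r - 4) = a*r^2 - 4*a*r + r^3 - 4*r^2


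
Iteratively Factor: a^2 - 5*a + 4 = (a - 1)*(a - 4)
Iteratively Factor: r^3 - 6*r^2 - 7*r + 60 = (r - 5)*(r^2 - r - 12) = (r - 5)*(r - 4)*(r + 3)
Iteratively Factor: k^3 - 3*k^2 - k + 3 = (k - 1)*(k^2 - 2*k - 3) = (k - 3)*(k - 1)*(k + 1)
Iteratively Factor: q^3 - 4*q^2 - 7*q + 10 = (q - 1)*(q^2 - 3*q - 10) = (q - 5)*(q - 1)*(q + 2)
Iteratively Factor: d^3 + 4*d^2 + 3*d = (d + 1)*(d^2 + 3*d) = d*(d + 1)*(d + 3)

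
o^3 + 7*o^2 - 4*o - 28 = (o - 2)*(o + 2)*(o + 7)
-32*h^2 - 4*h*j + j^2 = (-8*h + j)*(4*h + j)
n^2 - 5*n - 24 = (n - 8)*(n + 3)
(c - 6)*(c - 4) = c^2 - 10*c + 24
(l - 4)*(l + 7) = l^2 + 3*l - 28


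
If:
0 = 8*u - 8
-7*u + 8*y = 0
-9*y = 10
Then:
No Solution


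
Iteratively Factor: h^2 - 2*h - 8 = (h - 4)*(h + 2)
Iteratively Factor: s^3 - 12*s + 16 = (s + 4)*(s^2 - 4*s + 4) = (s - 2)*(s + 4)*(s - 2)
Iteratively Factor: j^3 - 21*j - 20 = (j + 1)*(j^2 - j - 20) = (j - 5)*(j + 1)*(j + 4)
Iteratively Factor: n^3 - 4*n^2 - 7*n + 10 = (n - 5)*(n^2 + n - 2) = (n - 5)*(n - 1)*(n + 2)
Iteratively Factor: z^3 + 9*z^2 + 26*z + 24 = (z + 4)*(z^2 + 5*z + 6) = (z + 2)*(z + 4)*(z + 3)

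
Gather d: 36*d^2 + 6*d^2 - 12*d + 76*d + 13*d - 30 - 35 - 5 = 42*d^2 + 77*d - 70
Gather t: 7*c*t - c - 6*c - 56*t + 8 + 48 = -7*c + t*(7*c - 56) + 56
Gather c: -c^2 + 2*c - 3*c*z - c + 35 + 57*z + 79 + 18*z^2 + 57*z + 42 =-c^2 + c*(1 - 3*z) + 18*z^2 + 114*z + 156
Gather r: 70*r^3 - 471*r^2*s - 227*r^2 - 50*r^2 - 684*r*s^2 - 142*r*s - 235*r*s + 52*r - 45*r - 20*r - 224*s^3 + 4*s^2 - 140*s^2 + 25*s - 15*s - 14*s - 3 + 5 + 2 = 70*r^3 + r^2*(-471*s - 277) + r*(-684*s^2 - 377*s - 13) - 224*s^3 - 136*s^2 - 4*s + 4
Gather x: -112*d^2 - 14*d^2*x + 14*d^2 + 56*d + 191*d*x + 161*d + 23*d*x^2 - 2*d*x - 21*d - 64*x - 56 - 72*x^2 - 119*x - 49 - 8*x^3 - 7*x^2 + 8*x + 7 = -98*d^2 + 196*d - 8*x^3 + x^2*(23*d - 79) + x*(-14*d^2 + 189*d - 175) - 98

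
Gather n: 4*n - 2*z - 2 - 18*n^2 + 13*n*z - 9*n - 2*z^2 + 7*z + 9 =-18*n^2 + n*(13*z - 5) - 2*z^2 + 5*z + 7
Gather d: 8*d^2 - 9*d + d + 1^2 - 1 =8*d^2 - 8*d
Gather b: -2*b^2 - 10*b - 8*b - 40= -2*b^2 - 18*b - 40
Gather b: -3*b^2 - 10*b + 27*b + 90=-3*b^2 + 17*b + 90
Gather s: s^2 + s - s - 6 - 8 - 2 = s^2 - 16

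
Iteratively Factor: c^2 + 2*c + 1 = (c + 1)*(c + 1)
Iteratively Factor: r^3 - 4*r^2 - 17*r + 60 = (r - 3)*(r^2 - r - 20) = (r - 3)*(r + 4)*(r - 5)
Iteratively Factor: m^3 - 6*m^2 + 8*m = (m - 4)*(m^2 - 2*m) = (m - 4)*(m - 2)*(m)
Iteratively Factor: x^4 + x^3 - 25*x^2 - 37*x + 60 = (x - 5)*(x^3 + 6*x^2 + 5*x - 12) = (x - 5)*(x + 4)*(x^2 + 2*x - 3) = (x - 5)*(x - 1)*(x + 4)*(x + 3)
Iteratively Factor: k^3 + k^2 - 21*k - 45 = (k + 3)*(k^2 - 2*k - 15) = (k - 5)*(k + 3)*(k + 3)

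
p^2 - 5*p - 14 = (p - 7)*(p + 2)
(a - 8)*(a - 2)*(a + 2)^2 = a^4 - 6*a^3 - 20*a^2 + 24*a + 64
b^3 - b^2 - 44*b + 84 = (b - 6)*(b - 2)*(b + 7)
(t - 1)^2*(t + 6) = t^3 + 4*t^2 - 11*t + 6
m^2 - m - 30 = (m - 6)*(m + 5)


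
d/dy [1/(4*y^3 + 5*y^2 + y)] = (-12*y^2 - 10*y - 1)/(y^2*(4*y^2 + 5*y + 1)^2)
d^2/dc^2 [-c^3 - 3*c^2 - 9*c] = -6*c - 6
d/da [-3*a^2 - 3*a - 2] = -6*a - 3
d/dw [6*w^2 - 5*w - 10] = 12*w - 5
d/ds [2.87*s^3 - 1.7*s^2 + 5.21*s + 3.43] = 8.61*s^2 - 3.4*s + 5.21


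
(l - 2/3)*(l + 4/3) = l^2 + 2*l/3 - 8/9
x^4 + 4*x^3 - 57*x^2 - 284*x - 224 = (x - 8)*(x + 1)*(x + 4)*(x + 7)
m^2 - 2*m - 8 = (m - 4)*(m + 2)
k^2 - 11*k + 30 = (k - 6)*(k - 5)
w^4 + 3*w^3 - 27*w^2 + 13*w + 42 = (w - 3)*(w - 2)*(w + 1)*(w + 7)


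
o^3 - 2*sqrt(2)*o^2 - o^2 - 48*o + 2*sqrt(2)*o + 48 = (o - 1)*(o - 6*sqrt(2))*(o + 4*sqrt(2))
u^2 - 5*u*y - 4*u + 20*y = (u - 4)*(u - 5*y)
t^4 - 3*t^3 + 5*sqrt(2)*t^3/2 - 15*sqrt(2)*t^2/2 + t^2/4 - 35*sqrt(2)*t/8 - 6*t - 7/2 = (t - 7/2)*(t + 1/2)*(t + sqrt(2)/2)*(t + 2*sqrt(2))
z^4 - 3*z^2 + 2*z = z*(z - 1)^2*(z + 2)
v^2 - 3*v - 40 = (v - 8)*(v + 5)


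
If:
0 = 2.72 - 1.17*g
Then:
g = 2.32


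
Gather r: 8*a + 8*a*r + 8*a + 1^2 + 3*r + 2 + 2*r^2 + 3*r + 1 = 16*a + 2*r^2 + r*(8*a + 6) + 4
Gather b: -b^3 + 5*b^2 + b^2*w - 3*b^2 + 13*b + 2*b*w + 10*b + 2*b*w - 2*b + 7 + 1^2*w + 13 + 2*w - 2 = -b^3 + b^2*(w + 2) + b*(4*w + 21) + 3*w + 18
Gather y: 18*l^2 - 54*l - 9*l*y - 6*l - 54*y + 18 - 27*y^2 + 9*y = 18*l^2 - 60*l - 27*y^2 + y*(-9*l - 45) + 18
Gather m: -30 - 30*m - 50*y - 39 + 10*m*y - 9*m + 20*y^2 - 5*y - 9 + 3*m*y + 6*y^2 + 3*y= m*(13*y - 39) + 26*y^2 - 52*y - 78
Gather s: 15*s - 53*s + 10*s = -28*s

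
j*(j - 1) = j^2 - j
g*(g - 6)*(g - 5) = g^3 - 11*g^2 + 30*g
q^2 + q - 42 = (q - 6)*(q + 7)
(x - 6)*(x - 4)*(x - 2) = x^3 - 12*x^2 + 44*x - 48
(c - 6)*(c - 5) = c^2 - 11*c + 30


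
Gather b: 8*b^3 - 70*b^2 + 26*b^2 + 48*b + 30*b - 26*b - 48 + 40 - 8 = 8*b^3 - 44*b^2 + 52*b - 16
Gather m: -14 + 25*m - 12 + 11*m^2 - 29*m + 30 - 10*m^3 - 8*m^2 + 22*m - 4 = -10*m^3 + 3*m^2 + 18*m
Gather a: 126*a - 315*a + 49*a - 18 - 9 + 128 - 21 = 80 - 140*a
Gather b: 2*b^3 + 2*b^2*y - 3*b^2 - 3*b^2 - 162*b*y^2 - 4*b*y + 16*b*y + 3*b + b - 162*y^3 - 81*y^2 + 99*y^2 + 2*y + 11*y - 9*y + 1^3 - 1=2*b^3 + b^2*(2*y - 6) + b*(-162*y^2 + 12*y + 4) - 162*y^3 + 18*y^2 + 4*y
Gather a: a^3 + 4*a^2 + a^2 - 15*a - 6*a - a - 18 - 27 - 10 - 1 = a^3 + 5*a^2 - 22*a - 56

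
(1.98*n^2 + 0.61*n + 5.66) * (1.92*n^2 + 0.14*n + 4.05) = 3.8016*n^4 + 1.4484*n^3 + 18.9716*n^2 + 3.2629*n + 22.923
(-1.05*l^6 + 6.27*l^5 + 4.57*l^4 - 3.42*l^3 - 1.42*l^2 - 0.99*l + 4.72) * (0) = 0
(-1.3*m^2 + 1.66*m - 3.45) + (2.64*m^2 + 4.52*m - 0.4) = 1.34*m^2 + 6.18*m - 3.85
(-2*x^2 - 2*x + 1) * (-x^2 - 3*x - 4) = 2*x^4 + 8*x^3 + 13*x^2 + 5*x - 4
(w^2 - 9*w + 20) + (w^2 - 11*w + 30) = 2*w^2 - 20*w + 50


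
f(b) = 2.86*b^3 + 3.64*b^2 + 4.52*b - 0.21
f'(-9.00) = 633.98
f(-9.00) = -1830.99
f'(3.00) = 103.58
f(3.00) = 123.33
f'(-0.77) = 4.00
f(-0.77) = -2.84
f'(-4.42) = 139.96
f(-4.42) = -196.04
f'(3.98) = 169.41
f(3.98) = 255.75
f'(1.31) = 28.78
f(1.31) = 18.39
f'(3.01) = 104.17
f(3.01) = 124.37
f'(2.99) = 102.99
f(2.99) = 122.30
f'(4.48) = 209.34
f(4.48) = 350.25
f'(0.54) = 10.95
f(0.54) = 3.74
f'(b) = 8.58*b^2 + 7.28*b + 4.52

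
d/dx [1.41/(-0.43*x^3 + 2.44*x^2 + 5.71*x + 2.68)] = (1.8189*x^2 - 6.8808*x - 8.0511)/(-0.43*x^3 + 2.44*x^2 + 5.71*x + 2.68)^2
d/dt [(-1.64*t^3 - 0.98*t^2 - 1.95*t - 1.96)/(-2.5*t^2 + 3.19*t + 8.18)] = (4.1*t^4 - 10.4632*t^3 - 48.2468*t^2 - 25.8328*t - 9.6986)/(6.25*t^4 - 15.95*t^3 - 30.7239*t^2 + 52.1884*t + 66.9124)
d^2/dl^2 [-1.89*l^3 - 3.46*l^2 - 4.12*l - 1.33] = -11.34*l - 6.92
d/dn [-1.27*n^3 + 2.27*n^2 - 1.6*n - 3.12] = -3.81*n^2 + 4.54*n - 1.6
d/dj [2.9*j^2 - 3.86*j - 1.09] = 5.8*j - 3.86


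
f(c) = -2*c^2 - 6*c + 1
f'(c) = -4*c - 6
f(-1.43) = 5.49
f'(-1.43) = -0.28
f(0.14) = 0.12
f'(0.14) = -6.56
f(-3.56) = -2.99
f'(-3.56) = 8.24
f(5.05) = -80.30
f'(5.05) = -26.20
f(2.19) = -21.73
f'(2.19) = -14.76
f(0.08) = 0.51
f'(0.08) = -6.32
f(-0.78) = 4.46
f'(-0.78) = -2.88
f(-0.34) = 2.81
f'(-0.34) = -4.64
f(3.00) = -35.00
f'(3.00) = -18.00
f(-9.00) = -107.00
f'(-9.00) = 30.00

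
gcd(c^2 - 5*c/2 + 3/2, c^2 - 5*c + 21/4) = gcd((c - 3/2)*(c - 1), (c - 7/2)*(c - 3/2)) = c - 3/2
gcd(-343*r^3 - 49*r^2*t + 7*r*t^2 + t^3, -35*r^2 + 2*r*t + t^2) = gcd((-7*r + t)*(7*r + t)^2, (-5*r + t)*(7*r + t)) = 7*r + t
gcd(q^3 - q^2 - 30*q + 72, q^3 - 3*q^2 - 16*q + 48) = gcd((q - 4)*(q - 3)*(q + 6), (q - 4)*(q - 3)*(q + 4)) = q^2 - 7*q + 12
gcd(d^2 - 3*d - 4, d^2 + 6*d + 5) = d + 1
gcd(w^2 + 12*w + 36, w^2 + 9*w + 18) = w + 6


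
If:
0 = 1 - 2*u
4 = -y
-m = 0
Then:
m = 0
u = 1/2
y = -4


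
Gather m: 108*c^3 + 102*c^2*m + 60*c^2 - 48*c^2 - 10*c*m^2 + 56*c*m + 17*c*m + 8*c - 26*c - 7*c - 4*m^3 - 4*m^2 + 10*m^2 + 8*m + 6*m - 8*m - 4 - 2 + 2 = 108*c^3 + 12*c^2 - 25*c - 4*m^3 + m^2*(6 - 10*c) + m*(102*c^2 + 73*c + 6) - 4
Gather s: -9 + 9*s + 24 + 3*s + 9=12*s + 24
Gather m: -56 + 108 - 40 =12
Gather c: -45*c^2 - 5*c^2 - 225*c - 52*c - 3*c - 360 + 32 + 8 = -50*c^2 - 280*c - 320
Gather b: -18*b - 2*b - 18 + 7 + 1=-20*b - 10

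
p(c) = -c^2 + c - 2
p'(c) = 1 - 2*c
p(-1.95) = -7.75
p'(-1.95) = 4.90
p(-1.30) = -4.99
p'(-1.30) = 3.60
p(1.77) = -3.36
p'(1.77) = -2.54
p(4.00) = -14.00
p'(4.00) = -7.00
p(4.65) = -18.97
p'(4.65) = -8.30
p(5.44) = -26.15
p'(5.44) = -9.88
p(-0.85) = -3.57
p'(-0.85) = 2.70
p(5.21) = -23.93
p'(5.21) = -9.42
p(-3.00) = -14.00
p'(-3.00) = 7.00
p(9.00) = -74.00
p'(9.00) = -17.00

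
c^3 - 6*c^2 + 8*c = c*(c - 4)*(c - 2)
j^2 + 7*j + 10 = (j + 2)*(j + 5)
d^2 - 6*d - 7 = (d - 7)*(d + 1)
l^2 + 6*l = l*(l + 6)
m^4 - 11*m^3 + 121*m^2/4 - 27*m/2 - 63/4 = (m - 7)*(m - 3)*(m - 3/2)*(m + 1/2)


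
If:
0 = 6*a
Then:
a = 0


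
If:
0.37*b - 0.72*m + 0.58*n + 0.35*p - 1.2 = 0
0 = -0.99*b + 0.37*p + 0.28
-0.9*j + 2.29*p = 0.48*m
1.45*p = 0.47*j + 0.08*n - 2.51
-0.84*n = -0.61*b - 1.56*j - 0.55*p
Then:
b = -0.82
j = -2.52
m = -9.33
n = -7.21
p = -2.95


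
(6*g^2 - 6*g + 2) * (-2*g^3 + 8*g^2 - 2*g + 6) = -12*g^5 + 60*g^4 - 64*g^3 + 64*g^2 - 40*g + 12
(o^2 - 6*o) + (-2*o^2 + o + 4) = -o^2 - 5*o + 4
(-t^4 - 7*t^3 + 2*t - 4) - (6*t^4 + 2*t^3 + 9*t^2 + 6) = -7*t^4 - 9*t^3 - 9*t^2 + 2*t - 10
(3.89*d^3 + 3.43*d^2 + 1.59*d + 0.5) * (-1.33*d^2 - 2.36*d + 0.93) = -5.1737*d^5 - 13.7423*d^4 - 6.5918*d^3 - 1.2275*d^2 + 0.2987*d + 0.465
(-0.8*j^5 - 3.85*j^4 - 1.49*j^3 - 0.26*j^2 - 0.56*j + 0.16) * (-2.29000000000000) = 1.832*j^5 + 8.8165*j^4 + 3.4121*j^3 + 0.5954*j^2 + 1.2824*j - 0.3664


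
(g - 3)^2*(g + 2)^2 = g^4 - 2*g^3 - 11*g^2 + 12*g + 36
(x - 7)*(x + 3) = x^2 - 4*x - 21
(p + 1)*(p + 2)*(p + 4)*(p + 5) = p^4 + 12*p^3 + 49*p^2 + 78*p + 40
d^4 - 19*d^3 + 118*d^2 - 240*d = d*(d - 8)*(d - 6)*(d - 5)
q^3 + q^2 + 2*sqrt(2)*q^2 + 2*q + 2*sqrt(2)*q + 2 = (q + 1)*(q + sqrt(2))^2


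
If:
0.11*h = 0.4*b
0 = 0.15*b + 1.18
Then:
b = -7.87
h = -28.61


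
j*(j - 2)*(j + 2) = j^3 - 4*j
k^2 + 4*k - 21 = (k - 3)*(k + 7)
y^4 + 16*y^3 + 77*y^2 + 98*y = y*(y + 2)*(y + 7)^2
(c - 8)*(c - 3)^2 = c^3 - 14*c^2 + 57*c - 72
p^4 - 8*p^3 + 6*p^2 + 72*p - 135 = (p - 5)*(p - 3)^2*(p + 3)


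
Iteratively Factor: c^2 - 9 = (c + 3)*(c - 3)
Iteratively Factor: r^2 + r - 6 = (r + 3)*(r - 2)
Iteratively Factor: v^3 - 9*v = (v + 3)*(v^2 - 3*v) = v*(v + 3)*(v - 3)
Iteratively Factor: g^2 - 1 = (g + 1)*(g - 1)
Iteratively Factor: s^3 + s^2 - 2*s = (s - 1)*(s^2 + 2*s) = s*(s - 1)*(s + 2)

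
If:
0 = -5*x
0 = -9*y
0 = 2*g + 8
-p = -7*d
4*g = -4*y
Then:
No Solution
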